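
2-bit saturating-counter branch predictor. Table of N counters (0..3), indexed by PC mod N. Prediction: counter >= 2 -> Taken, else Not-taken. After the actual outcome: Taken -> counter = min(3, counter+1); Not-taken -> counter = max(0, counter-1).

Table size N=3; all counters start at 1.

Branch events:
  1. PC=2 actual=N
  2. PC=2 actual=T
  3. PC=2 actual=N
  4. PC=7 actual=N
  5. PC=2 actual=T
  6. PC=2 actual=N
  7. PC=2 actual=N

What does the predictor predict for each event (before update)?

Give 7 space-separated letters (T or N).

Answer: N N N N N N N

Derivation:
Ev 1: PC=2 idx=2 pred=N actual=N -> ctr[2]=0
Ev 2: PC=2 idx=2 pred=N actual=T -> ctr[2]=1
Ev 3: PC=2 idx=2 pred=N actual=N -> ctr[2]=0
Ev 4: PC=7 idx=1 pred=N actual=N -> ctr[1]=0
Ev 5: PC=2 idx=2 pred=N actual=T -> ctr[2]=1
Ev 6: PC=2 idx=2 pred=N actual=N -> ctr[2]=0
Ev 7: PC=2 idx=2 pred=N actual=N -> ctr[2]=0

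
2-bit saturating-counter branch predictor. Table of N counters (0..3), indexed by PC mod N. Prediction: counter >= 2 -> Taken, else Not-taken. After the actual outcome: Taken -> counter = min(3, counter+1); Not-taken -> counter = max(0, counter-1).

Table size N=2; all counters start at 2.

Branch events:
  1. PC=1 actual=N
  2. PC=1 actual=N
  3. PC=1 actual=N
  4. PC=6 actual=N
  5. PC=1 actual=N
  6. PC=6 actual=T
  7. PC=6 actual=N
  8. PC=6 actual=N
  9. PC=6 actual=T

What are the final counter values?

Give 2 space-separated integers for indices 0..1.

Ev 1: PC=1 idx=1 pred=T actual=N -> ctr[1]=1
Ev 2: PC=1 idx=1 pred=N actual=N -> ctr[1]=0
Ev 3: PC=1 idx=1 pred=N actual=N -> ctr[1]=0
Ev 4: PC=6 idx=0 pred=T actual=N -> ctr[0]=1
Ev 5: PC=1 idx=1 pred=N actual=N -> ctr[1]=0
Ev 6: PC=6 idx=0 pred=N actual=T -> ctr[0]=2
Ev 7: PC=6 idx=0 pred=T actual=N -> ctr[0]=1
Ev 8: PC=6 idx=0 pred=N actual=N -> ctr[0]=0
Ev 9: PC=6 idx=0 pred=N actual=T -> ctr[0]=1

Answer: 1 0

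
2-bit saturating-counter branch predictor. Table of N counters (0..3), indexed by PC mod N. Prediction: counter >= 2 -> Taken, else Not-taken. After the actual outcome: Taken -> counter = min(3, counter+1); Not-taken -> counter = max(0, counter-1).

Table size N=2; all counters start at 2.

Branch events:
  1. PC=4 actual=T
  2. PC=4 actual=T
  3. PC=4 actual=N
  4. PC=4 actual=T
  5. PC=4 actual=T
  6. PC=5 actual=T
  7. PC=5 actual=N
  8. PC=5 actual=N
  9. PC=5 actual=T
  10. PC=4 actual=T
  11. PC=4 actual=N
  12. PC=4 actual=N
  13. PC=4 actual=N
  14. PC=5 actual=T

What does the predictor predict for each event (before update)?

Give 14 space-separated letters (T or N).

Answer: T T T T T T T T N T T T N T

Derivation:
Ev 1: PC=4 idx=0 pred=T actual=T -> ctr[0]=3
Ev 2: PC=4 idx=0 pred=T actual=T -> ctr[0]=3
Ev 3: PC=4 idx=0 pred=T actual=N -> ctr[0]=2
Ev 4: PC=4 idx=0 pred=T actual=T -> ctr[0]=3
Ev 5: PC=4 idx=0 pred=T actual=T -> ctr[0]=3
Ev 6: PC=5 idx=1 pred=T actual=T -> ctr[1]=3
Ev 7: PC=5 idx=1 pred=T actual=N -> ctr[1]=2
Ev 8: PC=5 idx=1 pred=T actual=N -> ctr[1]=1
Ev 9: PC=5 idx=1 pred=N actual=T -> ctr[1]=2
Ev 10: PC=4 idx=0 pred=T actual=T -> ctr[0]=3
Ev 11: PC=4 idx=0 pred=T actual=N -> ctr[0]=2
Ev 12: PC=4 idx=0 pred=T actual=N -> ctr[0]=1
Ev 13: PC=4 idx=0 pred=N actual=N -> ctr[0]=0
Ev 14: PC=5 idx=1 pred=T actual=T -> ctr[1]=3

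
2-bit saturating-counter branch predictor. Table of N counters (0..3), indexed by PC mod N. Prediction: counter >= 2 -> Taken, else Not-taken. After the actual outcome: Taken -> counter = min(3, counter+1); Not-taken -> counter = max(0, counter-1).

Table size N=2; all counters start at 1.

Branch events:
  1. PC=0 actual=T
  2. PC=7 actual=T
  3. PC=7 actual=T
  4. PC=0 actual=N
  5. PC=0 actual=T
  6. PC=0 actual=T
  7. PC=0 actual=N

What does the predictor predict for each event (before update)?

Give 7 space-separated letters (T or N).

Ev 1: PC=0 idx=0 pred=N actual=T -> ctr[0]=2
Ev 2: PC=7 idx=1 pred=N actual=T -> ctr[1]=2
Ev 3: PC=7 idx=1 pred=T actual=T -> ctr[1]=3
Ev 4: PC=0 idx=0 pred=T actual=N -> ctr[0]=1
Ev 5: PC=0 idx=0 pred=N actual=T -> ctr[0]=2
Ev 6: PC=0 idx=0 pred=T actual=T -> ctr[0]=3
Ev 7: PC=0 idx=0 pred=T actual=N -> ctr[0]=2

Answer: N N T T N T T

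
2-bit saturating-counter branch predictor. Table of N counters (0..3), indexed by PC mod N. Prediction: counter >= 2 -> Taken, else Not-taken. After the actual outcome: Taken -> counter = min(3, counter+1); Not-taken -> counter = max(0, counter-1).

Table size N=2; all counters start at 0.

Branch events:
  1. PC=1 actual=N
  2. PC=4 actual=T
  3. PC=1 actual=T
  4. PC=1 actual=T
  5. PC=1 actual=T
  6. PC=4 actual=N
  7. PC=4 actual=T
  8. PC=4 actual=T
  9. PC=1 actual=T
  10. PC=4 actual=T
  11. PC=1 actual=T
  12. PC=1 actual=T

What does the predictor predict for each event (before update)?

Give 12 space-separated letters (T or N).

Ev 1: PC=1 idx=1 pred=N actual=N -> ctr[1]=0
Ev 2: PC=4 idx=0 pred=N actual=T -> ctr[0]=1
Ev 3: PC=1 idx=1 pred=N actual=T -> ctr[1]=1
Ev 4: PC=1 idx=1 pred=N actual=T -> ctr[1]=2
Ev 5: PC=1 idx=1 pred=T actual=T -> ctr[1]=3
Ev 6: PC=4 idx=0 pred=N actual=N -> ctr[0]=0
Ev 7: PC=4 idx=0 pred=N actual=T -> ctr[0]=1
Ev 8: PC=4 idx=0 pred=N actual=T -> ctr[0]=2
Ev 9: PC=1 idx=1 pred=T actual=T -> ctr[1]=3
Ev 10: PC=4 idx=0 pred=T actual=T -> ctr[0]=3
Ev 11: PC=1 idx=1 pred=T actual=T -> ctr[1]=3
Ev 12: PC=1 idx=1 pred=T actual=T -> ctr[1]=3

Answer: N N N N T N N N T T T T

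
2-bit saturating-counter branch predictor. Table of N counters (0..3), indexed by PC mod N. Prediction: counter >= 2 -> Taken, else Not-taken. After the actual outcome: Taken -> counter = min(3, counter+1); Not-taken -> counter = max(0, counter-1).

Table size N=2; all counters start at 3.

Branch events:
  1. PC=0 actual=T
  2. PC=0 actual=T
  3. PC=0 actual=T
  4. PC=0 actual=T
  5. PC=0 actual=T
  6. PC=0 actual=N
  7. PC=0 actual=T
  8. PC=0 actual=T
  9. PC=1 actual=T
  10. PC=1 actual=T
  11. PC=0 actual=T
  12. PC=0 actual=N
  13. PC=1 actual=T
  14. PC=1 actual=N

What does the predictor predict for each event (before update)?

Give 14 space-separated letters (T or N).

Ev 1: PC=0 idx=0 pred=T actual=T -> ctr[0]=3
Ev 2: PC=0 idx=0 pred=T actual=T -> ctr[0]=3
Ev 3: PC=0 idx=0 pred=T actual=T -> ctr[0]=3
Ev 4: PC=0 idx=0 pred=T actual=T -> ctr[0]=3
Ev 5: PC=0 idx=0 pred=T actual=T -> ctr[0]=3
Ev 6: PC=0 idx=0 pred=T actual=N -> ctr[0]=2
Ev 7: PC=0 idx=0 pred=T actual=T -> ctr[0]=3
Ev 8: PC=0 idx=0 pred=T actual=T -> ctr[0]=3
Ev 9: PC=1 idx=1 pred=T actual=T -> ctr[1]=3
Ev 10: PC=1 idx=1 pred=T actual=T -> ctr[1]=3
Ev 11: PC=0 idx=0 pred=T actual=T -> ctr[0]=3
Ev 12: PC=0 idx=0 pred=T actual=N -> ctr[0]=2
Ev 13: PC=1 idx=1 pred=T actual=T -> ctr[1]=3
Ev 14: PC=1 idx=1 pred=T actual=N -> ctr[1]=2

Answer: T T T T T T T T T T T T T T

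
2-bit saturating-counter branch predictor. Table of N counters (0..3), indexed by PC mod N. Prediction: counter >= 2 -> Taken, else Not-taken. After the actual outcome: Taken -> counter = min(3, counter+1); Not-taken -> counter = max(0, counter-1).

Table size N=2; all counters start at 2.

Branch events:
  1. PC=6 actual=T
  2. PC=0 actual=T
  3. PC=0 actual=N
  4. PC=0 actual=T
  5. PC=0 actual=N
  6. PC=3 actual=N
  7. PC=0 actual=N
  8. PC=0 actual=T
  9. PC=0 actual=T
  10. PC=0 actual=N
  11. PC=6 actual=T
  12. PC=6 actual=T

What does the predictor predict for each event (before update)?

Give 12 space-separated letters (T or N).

Answer: T T T T T T T N T T T T

Derivation:
Ev 1: PC=6 idx=0 pred=T actual=T -> ctr[0]=3
Ev 2: PC=0 idx=0 pred=T actual=T -> ctr[0]=3
Ev 3: PC=0 idx=0 pred=T actual=N -> ctr[0]=2
Ev 4: PC=0 idx=0 pred=T actual=T -> ctr[0]=3
Ev 5: PC=0 idx=0 pred=T actual=N -> ctr[0]=2
Ev 6: PC=3 idx=1 pred=T actual=N -> ctr[1]=1
Ev 7: PC=0 idx=0 pred=T actual=N -> ctr[0]=1
Ev 8: PC=0 idx=0 pred=N actual=T -> ctr[0]=2
Ev 9: PC=0 idx=0 pred=T actual=T -> ctr[0]=3
Ev 10: PC=0 idx=0 pred=T actual=N -> ctr[0]=2
Ev 11: PC=6 idx=0 pred=T actual=T -> ctr[0]=3
Ev 12: PC=6 idx=0 pred=T actual=T -> ctr[0]=3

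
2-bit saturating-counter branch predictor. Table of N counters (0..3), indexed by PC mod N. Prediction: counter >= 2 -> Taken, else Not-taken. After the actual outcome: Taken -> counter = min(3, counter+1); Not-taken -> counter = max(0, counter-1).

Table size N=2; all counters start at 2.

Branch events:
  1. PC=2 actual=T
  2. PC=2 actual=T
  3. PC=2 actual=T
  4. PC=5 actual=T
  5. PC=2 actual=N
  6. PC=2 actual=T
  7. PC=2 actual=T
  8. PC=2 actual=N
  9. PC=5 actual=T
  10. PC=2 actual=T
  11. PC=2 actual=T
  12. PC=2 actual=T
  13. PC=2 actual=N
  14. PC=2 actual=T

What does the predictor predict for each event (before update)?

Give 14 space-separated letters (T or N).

Ev 1: PC=2 idx=0 pred=T actual=T -> ctr[0]=3
Ev 2: PC=2 idx=0 pred=T actual=T -> ctr[0]=3
Ev 3: PC=2 idx=0 pred=T actual=T -> ctr[0]=3
Ev 4: PC=5 idx=1 pred=T actual=T -> ctr[1]=3
Ev 5: PC=2 idx=0 pred=T actual=N -> ctr[0]=2
Ev 6: PC=2 idx=0 pred=T actual=T -> ctr[0]=3
Ev 7: PC=2 idx=0 pred=T actual=T -> ctr[0]=3
Ev 8: PC=2 idx=0 pred=T actual=N -> ctr[0]=2
Ev 9: PC=5 idx=1 pred=T actual=T -> ctr[1]=3
Ev 10: PC=2 idx=0 pred=T actual=T -> ctr[0]=3
Ev 11: PC=2 idx=0 pred=T actual=T -> ctr[0]=3
Ev 12: PC=2 idx=0 pred=T actual=T -> ctr[0]=3
Ev 13: PC=2 idx=0 pred=T actual=N -> ctr[0]=2
Ev 14: PC=2 idx=0 pred=T actual=T -> ctr[0]=3

Answer: T T T T T T T T T T T T T T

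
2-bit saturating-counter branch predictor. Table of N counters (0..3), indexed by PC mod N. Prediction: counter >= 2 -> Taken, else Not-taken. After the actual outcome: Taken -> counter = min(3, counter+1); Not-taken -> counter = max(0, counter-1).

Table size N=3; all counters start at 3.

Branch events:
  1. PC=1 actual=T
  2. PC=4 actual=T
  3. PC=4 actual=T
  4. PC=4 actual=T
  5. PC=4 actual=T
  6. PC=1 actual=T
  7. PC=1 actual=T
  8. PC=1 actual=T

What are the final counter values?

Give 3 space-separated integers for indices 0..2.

Ev 1: PC=1 idx=1 pred=T actual=T -> ctr[1]=3
Ev 2: PC=4 idx=1 pred=T actual=T -> ctr[1]=3
Ev 3: PC=4 idx=1 pred=T actual=T -> ctr[1]=3
Ev 4: PC=4 idx=1 pred=T actual=T -> ctr[1]=3
Ev 5: PC=4 idx=1 pred=T actual=T -> ctr[1]=3
Ev 6: PC=1 idx=1 pred=T actual=T -> ctr[1]=3
Ev 7: PC=1 idx=1 pred=T actual=T -> ctr[1]=3
Ev 8: PC=1 idx=1 pred=T actual=T -> ctr[1]=3

Answer: 3 3 3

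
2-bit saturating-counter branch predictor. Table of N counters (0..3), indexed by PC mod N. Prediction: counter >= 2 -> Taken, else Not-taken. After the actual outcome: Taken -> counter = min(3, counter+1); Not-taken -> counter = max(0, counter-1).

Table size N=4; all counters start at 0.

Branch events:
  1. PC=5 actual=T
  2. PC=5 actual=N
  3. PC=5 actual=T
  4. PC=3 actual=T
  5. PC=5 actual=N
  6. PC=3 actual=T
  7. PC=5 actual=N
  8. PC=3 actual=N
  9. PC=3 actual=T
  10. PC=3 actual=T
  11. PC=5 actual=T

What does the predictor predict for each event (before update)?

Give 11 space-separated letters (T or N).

Answer: N N N N N N N T N T N

Derivation:
Ev 1: PC=5 idx=1 pred=N actual=T -> ctr[1]=1
Ev 2: PC=5 idx=1 pred=N actual=N -> ctr[1]=0
Ev 3: PC=5 idx=1 pred=N actual=T -> ctr[1]=1
Ev 4: PC=3 idx=3 pred=N actual=T -> ctr[3]=1
Ev 5: PC=5 idx=1 pred=N actual=N -> ctr[1]=0
Ev 6: PC=3 idx=3 pred=N actual=T -> ctr[3]=2
Ev 7: PC=5 idx=1 pred=N actual=N -> ctr[1]=0
Ev 8: PC=3 idx=3 pred=T actual=N -> ctr[3]=1
Ev 9: PC=3 idx=3 pred=N actual=T -> ctr[3]=2
Ev 10: PC=3 idx=3 pred=T actual=T -> ctr[3]=3
Ev 11: PC=5 idx=1 pred=N actual=T -> ctr[1]=1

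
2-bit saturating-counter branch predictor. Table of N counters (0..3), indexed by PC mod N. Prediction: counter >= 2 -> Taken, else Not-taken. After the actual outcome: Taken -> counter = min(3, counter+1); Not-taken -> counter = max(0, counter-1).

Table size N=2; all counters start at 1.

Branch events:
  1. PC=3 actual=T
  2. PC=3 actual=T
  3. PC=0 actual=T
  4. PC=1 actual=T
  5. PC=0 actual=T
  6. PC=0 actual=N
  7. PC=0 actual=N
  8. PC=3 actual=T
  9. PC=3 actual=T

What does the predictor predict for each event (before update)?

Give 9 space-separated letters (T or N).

Ev 1: PC=3 idx=1 pred=N actual=T -> ctr[1]=2
Ev 2: PC=3 idx=1 pred=T actual=T -> ctr[1]=3
Ev 3: PC=0 idx=0 pred=N actual=T -> ctr[0]=2
Ev 4: PC=1 idx=1 pred=T actual=T -> ctr[1]=3
Ev 5: PC=0 idx=0 pred=T actual=T -> ctr[0]=3
Ev 6: PC=0 idx=0 pred=T actual=N -> ctr[0]=2
Ev 7: PC=0 idx=0 pred=T actual=N -> ctr[0]=1
Ev 8: PC=3 idx=1 pred=T actual=T -> ctr[1]=3
Ev 9: PC=3 idx=1 pred=T actual=T -> ctr[1]=3

Answer: N T N T T T T T T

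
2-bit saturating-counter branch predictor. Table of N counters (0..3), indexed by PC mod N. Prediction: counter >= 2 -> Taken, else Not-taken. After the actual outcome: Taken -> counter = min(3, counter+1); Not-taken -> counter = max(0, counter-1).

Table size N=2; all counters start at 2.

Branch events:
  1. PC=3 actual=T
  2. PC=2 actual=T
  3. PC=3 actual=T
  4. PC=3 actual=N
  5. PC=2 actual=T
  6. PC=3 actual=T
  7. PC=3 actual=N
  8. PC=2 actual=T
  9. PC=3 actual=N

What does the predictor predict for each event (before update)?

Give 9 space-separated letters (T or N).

Answer: T T T T T T T T T

Derivation:
Ev 1: PC=3 idx=1 pred=T actual=T -> ctr[1]=3
Ev 2: PC=2 idx=0 pred=T actual=T -> ctr[0]=3
Ev 3: PC=3 idx=1 pred=T actual=T -> ctr[1]=3
Ev 4: PC=3 idx=1 pred=T actual=N -> ctr[1]=2
Ev 5: PC=2 idx=0 pred=T actual=T -> ctr[0]=3
Ev 6: PC=3 idx=1 pred=T actual=T -> ctr[1]=3
Ev 7: PC=3 idx=1 pred=T actual=N -> ctr[1]=2
Ev 8: PC=2 idx=0 pred=T actual=T -> ctr[0]=3
Ev 9: PC=3 idx=1 pred=T actual=N -> ctr[1]=1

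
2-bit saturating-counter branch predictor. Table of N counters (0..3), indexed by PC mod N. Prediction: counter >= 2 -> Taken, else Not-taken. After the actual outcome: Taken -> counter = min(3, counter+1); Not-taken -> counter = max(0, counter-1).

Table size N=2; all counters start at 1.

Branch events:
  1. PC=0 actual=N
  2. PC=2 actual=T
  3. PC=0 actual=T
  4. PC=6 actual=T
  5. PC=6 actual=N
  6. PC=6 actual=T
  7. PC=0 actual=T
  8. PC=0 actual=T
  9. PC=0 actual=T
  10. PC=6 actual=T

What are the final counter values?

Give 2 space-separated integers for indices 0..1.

Ev 1: PC=0 idx=0 pred=N actual=N -> ctr[0]=0
Ev 2: PC=2 idx=0 pred=N actual=T -> ctr[0]=1
Ev 3: PC=0 idx=0 pred=N actual=T -> ctr[0]=2
Ev 4: PC=6 idx=0 pred=T actual=T -> ctr[0]=3
Ev 5: PC=6 idx=0 pred=T actual=N -> ctr[0]=2
Ev 6: PC=6 idx=0 pred=T actual=T -> ctr[0]=3
Ev 7: PC=0 idx=0 pred=T actual=T -> ctr[0]=3
Ev 8: PC=0 idx=0 pred=T actual=T -> ctr[0]=3
Ev 9: PC=0 idx=0 pred=T actual=T -> ctr[0]=3
Ev 10: PC=6 idx=0 pred=T actual=T -> ctr[0]=3

Answer: 3 1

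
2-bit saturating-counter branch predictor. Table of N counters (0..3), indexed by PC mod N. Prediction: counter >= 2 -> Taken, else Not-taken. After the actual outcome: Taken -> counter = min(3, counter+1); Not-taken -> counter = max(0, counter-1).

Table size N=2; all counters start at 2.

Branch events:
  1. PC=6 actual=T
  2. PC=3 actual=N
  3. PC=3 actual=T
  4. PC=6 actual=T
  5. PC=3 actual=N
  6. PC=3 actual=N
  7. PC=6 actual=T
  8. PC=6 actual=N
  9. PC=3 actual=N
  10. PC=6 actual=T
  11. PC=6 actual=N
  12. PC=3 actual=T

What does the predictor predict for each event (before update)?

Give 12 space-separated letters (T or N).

Ev 1: PC=6 idx=0 pred=T actual=T -> ctr[0]=3
Ev 2: PC=3 idx=1 pred=T actual=N -> ctr[1]=1
Ev 3: PC=3 idx=1 pred=N actual=T -> ctr[1]=2
Ev 4: PC=6 idx=0 pred=T actual=T -> ctr[0]=3
Ev 5: PC=3 idx=1 pred=T actual=N -> ctr[1]=1
Ev 6: PC=3 idx=1 pred=N actual=N -> ctr[1]=0
Ev 7: PC=6 idx=0 pred=T actual=T -> ctr[0]=3
Ev 8: PC=6 idx=0 pred=T actual=N -> ctr[0]=2
Ev 9: PC=3 idx=1 pred=N actual=N -> ctr[1]=0
Ev 10: PC=6 idx=0 pred=T actual=T -> ctr[0]=3
Ev 11: PC=6 idx=0 pred=T actual=N -> ctr[0]=2
Ev 12: PC=3 idx=1 pred=N actual=T -> ctr[1]=1

Answer: T T N T T N T T N T T N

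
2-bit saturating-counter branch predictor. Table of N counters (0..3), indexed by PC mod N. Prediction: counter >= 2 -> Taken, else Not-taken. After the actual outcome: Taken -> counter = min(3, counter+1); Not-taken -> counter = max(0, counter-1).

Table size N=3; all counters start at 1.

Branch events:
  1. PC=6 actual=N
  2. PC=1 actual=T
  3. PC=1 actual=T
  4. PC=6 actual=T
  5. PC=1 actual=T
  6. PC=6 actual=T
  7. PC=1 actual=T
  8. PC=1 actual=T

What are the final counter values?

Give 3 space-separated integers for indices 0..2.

Answer: 2 3 1

Derivation:
Ev 1: PC=6 idx=0 pred=N actual=N -> ctr[0]=0
Ev 2: PC=1 idx=1 pred=N actual=T -> ctr[1]=2
Ev 3: PC=1 idx=1 pred=T actual=T -> ctr[1]=3
Ev 4: PC=6 idx=0 pred=N actual=T -> ctr[0]=1
Ev 5: PC=1 idx=1 pred=T actual=T -> ctr[1]=3
Ev 6: PC=6 idx=0 pred=N actual=T -> ctr[0]=2
Ev 7: PC=1 idx=1 pred=T actual=T -> ctr[1]=3
Ev 8: PC=1 idx=1 pred=T actual=T -> ctr[1]=3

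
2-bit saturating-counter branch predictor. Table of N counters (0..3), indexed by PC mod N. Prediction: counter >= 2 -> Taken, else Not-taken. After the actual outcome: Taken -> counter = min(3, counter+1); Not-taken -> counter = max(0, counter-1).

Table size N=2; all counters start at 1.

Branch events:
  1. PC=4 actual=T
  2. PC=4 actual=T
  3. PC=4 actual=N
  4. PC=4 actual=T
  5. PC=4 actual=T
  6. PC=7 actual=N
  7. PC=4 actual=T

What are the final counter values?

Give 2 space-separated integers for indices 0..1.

Ev 1: PC=4 idx=0 pred=N actual=T -> ctr[0]=2
Ev 2: PC=4 idx=0 pred=T actual=T -> ctr[0]=3
Ev 3: PC=4 idx=0 pred=T actual=N -> ctr[0]=2
Ev 4: PC=4 idx=0 pred=T actual=T -> ctr[0]=3
Ev 5: PC=4 idx=0 pred=T actual=T -> ctr[0]=3
Ev 6: PC=7 idx=1 pred=N actual=N -> ctr[1]=0
Ev 7: PC=4 idx=0 pred=T actual=T -> ctr[0]=3

Answer: 3 0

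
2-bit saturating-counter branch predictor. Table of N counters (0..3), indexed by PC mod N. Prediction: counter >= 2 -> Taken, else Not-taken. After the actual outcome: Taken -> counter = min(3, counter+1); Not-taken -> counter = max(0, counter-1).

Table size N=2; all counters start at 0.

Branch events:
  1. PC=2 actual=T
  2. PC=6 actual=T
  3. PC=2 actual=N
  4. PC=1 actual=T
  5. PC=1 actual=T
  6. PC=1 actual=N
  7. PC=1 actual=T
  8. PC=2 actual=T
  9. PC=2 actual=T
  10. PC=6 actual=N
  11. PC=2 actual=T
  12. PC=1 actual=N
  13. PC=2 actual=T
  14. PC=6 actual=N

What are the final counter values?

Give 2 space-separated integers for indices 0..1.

Ev 1: PC=2 idx=0 pred=N actual=T -> ctr[0]=1
Ev 2: PC=6 idx=0 pred=N actual=T -> ctr[0]=2
Ev 3: PC=2 idx=0 pred=T actual=N -> ctr[0]=1
Ev 4: PC=1 idx=1 pred=N actual=T -> ctr[1]=1
Ev 5: PC=1 idx=1 pred=N actual=T -> ctr[1]=2
Ev 6: PC=1 idx=1 pred=T actual=N -> ctr[1]=1
Ev 7: PC=1 idx=1 pred=N actual=T -> ctr[1]=2
Ev 8: PC=2 idx=0 pred=N actual=T -> ctr[0]=2
Ev 9: PC=2 idx=0 pred=T actual=T -> ctr[0]=3
Ev 10: PC=6 idx=0 pred=T actual=N -> ctr[0]=2
Ev 11: PC=2 idx=0 pred=T actual=T -> ctr[0]=3
Ev 12: PC=1 idx=1 pred=T actual=N -> ctr[1]=1
Ev 13: PC=2 idx=0 pred=T actual=T -> ctr[0]=3
Ev 14: PC=6 idx=0 pred=T actual=N -> ctr[0]=2

Answer: 2 1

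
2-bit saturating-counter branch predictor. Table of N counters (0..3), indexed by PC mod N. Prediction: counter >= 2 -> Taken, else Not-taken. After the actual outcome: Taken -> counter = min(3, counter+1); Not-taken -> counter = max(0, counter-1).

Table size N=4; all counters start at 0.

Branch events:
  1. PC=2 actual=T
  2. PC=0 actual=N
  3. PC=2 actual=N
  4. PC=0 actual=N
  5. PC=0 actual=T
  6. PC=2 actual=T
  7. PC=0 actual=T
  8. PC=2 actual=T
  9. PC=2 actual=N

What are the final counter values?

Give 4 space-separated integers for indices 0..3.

Ev 1: PC=2 idx=2 pred=N actual=T -> ctr[2]=1
Ev 2: PC=0 idx=0 pred=N actual=N -> ctr[0]=0
Ev 3: PC=2 idx=2 pred=N actual=N -> ctr[2]=0
Ev 4: PC=0 idx=0 pred=N actual=N -> ctr[0]=0
Ev 5: PC=0 idx=0 pred=N actual=T -> ctr[0]=1
Ev 6: PC=2 idx=2 pred=N actual=T -> ctr[2]=1
Ev 7: PC=0 idx=0 pred=N actual=T -> ctr[0]=2
Ev 8: PC=2 idx=2 pred=N actual=T -> ctr[2]=2
Ev 9: PC=2 idx=2 pred=T actual=N -> ctr[2]=1

Answer: 2 0 1 0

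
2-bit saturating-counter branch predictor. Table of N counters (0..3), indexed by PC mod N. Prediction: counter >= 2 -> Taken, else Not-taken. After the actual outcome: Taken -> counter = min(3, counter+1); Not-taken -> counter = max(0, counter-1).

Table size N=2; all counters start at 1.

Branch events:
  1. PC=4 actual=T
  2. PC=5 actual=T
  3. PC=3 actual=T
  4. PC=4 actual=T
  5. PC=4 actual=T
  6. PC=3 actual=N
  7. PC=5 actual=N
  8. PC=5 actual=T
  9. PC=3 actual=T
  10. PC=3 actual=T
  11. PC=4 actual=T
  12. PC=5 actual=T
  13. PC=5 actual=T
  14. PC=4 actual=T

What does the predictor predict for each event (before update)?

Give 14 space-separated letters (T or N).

Ev 1: PC=4 idx=0 pred=N actual=T -> ctr[0]=2
Ev 2: PC=5 idx=1 pred=N actual=T -> ctr[1]=2
Ev 3: PC=3 idx=1 pred=T actual=T -> ctr[1]=3
Ev 4: PC=4 idx=0 pred=T actual=T -> ctr[0]=3
Ev 5: PC=4 idx=0 pred=T actual=T -> ctr[0]=3
Ev 6: PC=3 idx=1 pred=T actual=N -> ctr[1]=2
Ev 7: PC=5 idx=1 pred=T actual=N -> ctr[1]=1
Ev 8: PC=5 idx=1 pred=N actual=T -> ctr[1]=2
Ev 9: PC=3 idx=1 pred=T actual=T -> ctr[1]=3
Ev 10: PC=3 idx=1 pred=T actual=T -> ctr[1]=3
Ev 11: PC=4 idx=0 pred=T actual=T -> ctr[0]=3
Ev 12: PC=5 idx=1 pred=T actual=T -> ctr[1]=3
Ev 13: PC=5 idx=1 pred=T actual=T -> ctr[1]=3
Ev 14: PC=4 idx=0 pred=T actual=T -> ctr[0]=3

Answer: N N T T T T T N T T T T T T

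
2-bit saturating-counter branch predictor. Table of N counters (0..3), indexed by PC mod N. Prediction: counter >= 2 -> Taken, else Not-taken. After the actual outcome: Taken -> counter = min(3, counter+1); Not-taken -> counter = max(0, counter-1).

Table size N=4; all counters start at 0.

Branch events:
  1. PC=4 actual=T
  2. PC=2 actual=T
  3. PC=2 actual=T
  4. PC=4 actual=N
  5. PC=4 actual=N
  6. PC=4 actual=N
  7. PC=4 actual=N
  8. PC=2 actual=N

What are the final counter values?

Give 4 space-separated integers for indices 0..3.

Ev 1: PC=4 idx=0 pred=N actual=T -> ctr[0]=1
Ev 2: PC=2 idx=2 pred=N actual=T -> ctr[2]=1
Ev 3: PC=2 idx=2 pred=N actual=T -> ctr[2]=2
Ev 4: PC=4 idx=0 pred=N actual=N -> ctr[0]=0
Ev 5: PC=4 idx=0 pred=N actual=N -> ctr[0]=0
Ev 6: PC=4 idx=0 pred=N actual=N -> ctr[0]=0
Ev 7: PC=4 idx=0 pred=N actual=N -> ctr[0]=0
Ev 8: PC=2 idx=2 pred=T actual=N -> ctr[2]=1

Answer: 0 0 1 0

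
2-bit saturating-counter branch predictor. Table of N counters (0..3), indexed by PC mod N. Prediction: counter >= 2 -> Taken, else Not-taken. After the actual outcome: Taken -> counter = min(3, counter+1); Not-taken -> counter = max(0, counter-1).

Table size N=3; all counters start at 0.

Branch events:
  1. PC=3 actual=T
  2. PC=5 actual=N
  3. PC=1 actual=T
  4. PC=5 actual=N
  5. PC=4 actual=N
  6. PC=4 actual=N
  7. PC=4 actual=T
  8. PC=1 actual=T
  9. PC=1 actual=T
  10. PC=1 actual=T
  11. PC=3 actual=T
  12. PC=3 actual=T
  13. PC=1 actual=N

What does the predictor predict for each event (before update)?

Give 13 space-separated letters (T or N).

Answer: N N N N N N N N T T N T T

Derivation:
Ev 1: PC=3 idx=0 pred=N actual=T -> ctr[0]=1
Ev 2: PC=5 idx=2 pred=N actual=N -> ctr[2]=0
Ev 3: PC=1 idx=1 pred=N actual=T -> ctr[1]=1
Ev 4: PC=5 idx=2 pred=N actual=N -> ctr[2]=0
Ev 5: PC=4 idx=1 pred=N actual=N -> ctr[1]=0
Ev 6: PC=4 idx=1 pred=N actual=N -> ctr[1]=0
Ev 7: PC=4 idx=1 pred=N actual=T -> ctr[1]=1
Ev 8: PC=1 idx=1 pred=N actual=T -> ctr[1]=2
Ev 9: PC=1 idx=1 pred=T actual=T -> ctr[1]=3
Ev 10: PC=1 idx=1 pred=T actual=T -> ctr[1]=3
Ev 11: PC=3 idx=0 pred=N actual=T -> ctr[0]=2
Ev 12: PC=3 idx=0 pred=T actual=T -> ctr[0]=3
Ev 13: PC=1 idx=1 pred=T actual=N -> ctr[1]=2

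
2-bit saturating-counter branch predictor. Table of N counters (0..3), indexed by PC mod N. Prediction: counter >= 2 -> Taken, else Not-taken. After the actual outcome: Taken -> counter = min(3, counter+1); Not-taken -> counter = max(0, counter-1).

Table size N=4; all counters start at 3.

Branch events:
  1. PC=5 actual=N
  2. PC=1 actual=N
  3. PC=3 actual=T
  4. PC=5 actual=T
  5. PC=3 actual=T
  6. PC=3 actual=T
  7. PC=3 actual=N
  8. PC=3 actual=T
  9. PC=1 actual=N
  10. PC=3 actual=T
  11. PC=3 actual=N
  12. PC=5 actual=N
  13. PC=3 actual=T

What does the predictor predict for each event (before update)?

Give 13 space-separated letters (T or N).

Answer: T T T N T T T T T T T N T

Derivation:
Ev 1: PC=5 idx=1 pred=T actual=N -> ctr[1]=2
Ev 2: PC=1 idx=1 pred=T actual=N -> ctr[1]=1
Ev 3: PC=3 idx=3 pred=T actual=T -> ctr[3]=3
Ev 4: PC=5 idx=1 pred=N actual=T -> ctr[1]=2
Ev 5: PC=3 idx=3 pred=T actual=T -> ctr[3]=3
Ev 6: PC=3 idx=3 pred=T actual=T -> ctr[3]=3
Ev 7: PC=3 idx=3 pred=T actual=N -> ctr[3]=2
Ev 8: PC=3 idx=3 pred=T actual=T -> ctr[3]=3
Ev 9: PC=1 idx=1 pred=T actual=N -> ctr[1]=1
Ev 10: PC=3 idx=3 pred=T actual=T -> ctr[3]=3
Ev 11: PC=3 idx=3 pred=T actual=N -> ctr[3]=2
Ev 12: PC=5 idx=1 pred=N actual=N -> ctr[1]=0
Ev 13: PC=3 idx=3 pred=T actual=T -> ctr[3]=3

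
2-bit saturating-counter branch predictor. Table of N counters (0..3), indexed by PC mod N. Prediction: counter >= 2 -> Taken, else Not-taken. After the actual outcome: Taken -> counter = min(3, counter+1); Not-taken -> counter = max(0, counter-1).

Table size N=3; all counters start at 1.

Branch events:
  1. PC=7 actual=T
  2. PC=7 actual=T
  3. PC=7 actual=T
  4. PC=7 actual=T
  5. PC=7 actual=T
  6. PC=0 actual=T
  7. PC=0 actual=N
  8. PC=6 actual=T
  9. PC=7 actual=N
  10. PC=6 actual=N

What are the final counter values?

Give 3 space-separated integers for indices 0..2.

Ev 1: PC=7 idx=1 pred=N actual=T -> ctr[1]=2
Ev 2: PC=7 idx=1 pred=T actual=T -> ctr[1]=3
Ev 3: PC=7 idx=1 pred=T actual=T -> ctr[1]=3
Ev 4: PC=7 idx=1 pred=T actual=T -> ctr[1]=3
Ev 5: PC=7 idx=1 pred=T actual=T -> ctr[1]=3
Ev 6: PC=0 idx=0 pred=N actual=T -> ctr[0]=2
Ev 7: PC=0 idx=0 pred=T actual=N -> ctr[0]=1
Ev 8: PC=6 idx=0 pred=N actual=T -> ctr[0]=2
Ev 9: PC=7 idx=1 pred=T actual=N -> ctr[1]=2
Ev 10: PC=6 idx=0 pred=T actual=N -> ctr[0]=1

Answer: 1 2 1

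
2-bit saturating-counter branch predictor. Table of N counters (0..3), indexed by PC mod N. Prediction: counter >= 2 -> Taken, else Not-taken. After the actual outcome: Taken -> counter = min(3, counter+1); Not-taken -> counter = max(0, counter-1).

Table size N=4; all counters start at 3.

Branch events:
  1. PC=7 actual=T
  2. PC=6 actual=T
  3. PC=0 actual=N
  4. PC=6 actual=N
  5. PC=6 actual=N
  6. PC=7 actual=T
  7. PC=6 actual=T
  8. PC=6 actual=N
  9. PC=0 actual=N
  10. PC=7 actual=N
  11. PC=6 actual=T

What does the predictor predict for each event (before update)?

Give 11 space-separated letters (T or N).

Ev 1: PC=7 idx=3 pred=T actual=T -> ctr[3]=3
Ev 2: PC=6 idx=2 pred=T actual=T -> ctr[2]=3
Ev 3: PC=0 idx=0 pred=T actual=N -> ctr[0]=2
Ev 4: PC=6 idx=2 pred=T actual=N -> ctr[2]=2
Ev 5: PC=6 idx=2 pred=T actual=N -> ctr[2]=1
Ev 6: PC=7 idx=3 pred=T actual=T -> ctr[3]=3
Ev 7: PC=6 idx=2 pred=N actual=T -> ctr[2]=2
Ev 8: PC=6 idx=2 pred=T actual=N -> ctr[2]=1
Ev 9: PC=0 idx=0 pred=T actual=N -> ctr[0]=1
Ev 10: PC=7 idx=3 pred=T actual=N -> ctr[3]=2
Ev 11: PC=6 idx=2 pred=N actual=T -> ctr[2]=2

Answer: T T T T T T N T T T N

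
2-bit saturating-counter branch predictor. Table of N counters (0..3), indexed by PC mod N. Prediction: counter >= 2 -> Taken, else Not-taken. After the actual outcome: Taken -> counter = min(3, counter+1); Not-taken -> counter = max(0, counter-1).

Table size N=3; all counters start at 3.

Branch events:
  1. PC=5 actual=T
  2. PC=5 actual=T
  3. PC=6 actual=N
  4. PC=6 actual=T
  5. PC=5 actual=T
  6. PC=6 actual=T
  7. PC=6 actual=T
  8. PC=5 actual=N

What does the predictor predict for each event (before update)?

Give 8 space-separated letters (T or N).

Answer: T T T T T T T T

Derivation:
Ev 1: PC=5 idx=2 pred=T actual=T -> ctr[2]=3
Ev 2: PC=5 idx=2 pred=T actual=T -> ctr[2]=3
Ev 3: PC=6 idx=0 pred=T actual=N -> ctr[0]=2
Ev 4: PC=6 idx=0 pred=T actual=T -> ctr[0]=3
Ev 5: PC=5 idx=2 pred=T actual=T -> ctr[2]=3
Ev 6: PC=6 idx=0 pred=T actual=T -> ctr[0]=3
Ev 7: PC=6 idx=0 pred=T actual=T -> ctr[0]=3
Ev 8: PC=5 idx=2 pred=T actual=N -> ctr[2]=2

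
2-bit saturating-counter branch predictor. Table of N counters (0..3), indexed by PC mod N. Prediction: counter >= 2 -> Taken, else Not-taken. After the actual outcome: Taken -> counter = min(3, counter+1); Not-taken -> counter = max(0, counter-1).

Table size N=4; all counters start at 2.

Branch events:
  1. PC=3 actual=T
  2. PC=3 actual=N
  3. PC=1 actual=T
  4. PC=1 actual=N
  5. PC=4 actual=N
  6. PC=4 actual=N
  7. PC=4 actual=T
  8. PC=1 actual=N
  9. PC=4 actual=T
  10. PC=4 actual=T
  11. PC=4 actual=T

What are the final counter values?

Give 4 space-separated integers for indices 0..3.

Ev 1: PC=3 idx=3 pred=T actual=T -> ctr[3]=3
Ev 2: PC=3 idx=3 pred=T actual=N -> ctr[3]=2
Ev 3: PC=1 idx=1 pred=T actual=T -> ctr[1]=3
Ev 4: PC=1 idx=1 pred=T actual=N -> ctr[1]=2
Ev 5: PC=4 idx=0 pred=T actual=N -> ctr[0]=1
Ev 6: PC=4 idx=0 pred=N actual=N -> ctr[0]=0
Ev 7: PC=4 idx=0 pred=N actual=T -> ctr[0]=1
Ev 8: PC=1 idx=1 pred=T actual=N -> ctr[1]=1
Ev 9: PC=4 idx=0 pred=N actual=T -> ctr[0]=2
Ev 10: PC=4 idx=0 pred=T actual=T -> ctr[0]=3
Ev 11: PC=4 idx=0 pred=T actual=T -> ctr[0]=3

Answer: 3 1 2 2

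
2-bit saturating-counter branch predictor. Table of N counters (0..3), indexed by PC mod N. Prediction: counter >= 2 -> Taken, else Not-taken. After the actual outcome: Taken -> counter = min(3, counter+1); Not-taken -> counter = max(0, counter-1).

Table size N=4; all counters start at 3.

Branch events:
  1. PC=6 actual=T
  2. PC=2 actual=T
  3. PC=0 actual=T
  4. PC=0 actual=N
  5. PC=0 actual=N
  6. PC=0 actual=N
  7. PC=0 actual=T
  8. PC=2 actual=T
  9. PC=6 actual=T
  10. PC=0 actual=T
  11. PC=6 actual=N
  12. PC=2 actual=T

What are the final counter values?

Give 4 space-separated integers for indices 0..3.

Answer: 2 3 3 3

Derivation:
Ev 1: PC=6 idx=2 pred=T actual=T -> ctr[2]=3
Ev 2: PC=2 idx=2 pred=T actual=T -> ctr[2]=3
Ev 3: PC=0 idx=0 pred=T actual=T -> ctr[0]=3
Ev 4: PC=0 idx=0 pred=T actual=N -> ctr[0]=2
Ev 5: PC=0 idx=0 pred=T actual=N -> ctr[0]=1
Ev 6: PC=0 idx=0 pred=N actual=N -> ctr[0]=0
Ev 7: PC=0 idx=0 pred=N actual=T -> ctr[0]=1
Ev 8: PC=2 idx=2 pred=T actual=T -> ctr[2]=3
Ev 9: PC=6 idx=2 pred=T actual=T -> ctr[2]=3
Ev 10: PC=0 idx=0 pred=N actual=T -> ctr[0]=2
Ev 11: PC=6 idx=2 pred=T actual=N -> ctr[2]=2
Ev 12: PC=2 idx=2 pred=T actual=T -> ctr[2]=3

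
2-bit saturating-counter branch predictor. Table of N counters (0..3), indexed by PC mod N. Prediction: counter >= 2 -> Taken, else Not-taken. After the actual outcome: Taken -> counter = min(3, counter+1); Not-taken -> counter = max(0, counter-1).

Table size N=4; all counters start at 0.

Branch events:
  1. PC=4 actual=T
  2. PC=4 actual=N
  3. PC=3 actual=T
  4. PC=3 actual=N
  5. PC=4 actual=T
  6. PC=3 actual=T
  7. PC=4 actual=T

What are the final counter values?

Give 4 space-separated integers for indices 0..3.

Answer: 2 0 0 1

Derivation:
Ev 1: PC=4 idx=0 pred=N actual=T -> ctr[0]=1
Ev 2: PC=4 idx=0 pred=N actual=N -> ctr[0]=0
Ev 3: PC=3 idx=3 pred=N actual=T -> ctr[3]=1
Ev 4: PC=3 idx=3 pred=N actual=N -> ctr[3]=0
Ev 5: PC=4 idx=0 pred=N actual=T -> ctr[0]=1
Ev 6: PC=3 idx=3 pred=N actual=T -> ctr[3]=1
Ev 7: PC=4 idx=0 pred=N actual=T -> ctr[0]=2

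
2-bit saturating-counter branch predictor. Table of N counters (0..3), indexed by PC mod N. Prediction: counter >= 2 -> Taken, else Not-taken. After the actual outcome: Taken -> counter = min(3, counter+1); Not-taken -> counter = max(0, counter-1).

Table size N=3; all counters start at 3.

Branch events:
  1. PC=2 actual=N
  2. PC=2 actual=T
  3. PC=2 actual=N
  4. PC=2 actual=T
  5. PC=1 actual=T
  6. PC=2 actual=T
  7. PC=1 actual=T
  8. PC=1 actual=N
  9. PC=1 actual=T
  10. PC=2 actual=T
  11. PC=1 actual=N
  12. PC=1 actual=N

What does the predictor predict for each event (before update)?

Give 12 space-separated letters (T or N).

Answer: T T T T T T T T T T T T

Derivation:
Ev 1: PC=2 idx=2 pred=T actual=N -> ctr[2]=2
Ev 2: PC=2 idx=2 pred=T actual=T -> ctr[2]=3
Ev 3: PC=2 idx=2 pred=T actual=N -> ctr[2]=2
Ev 4: PC=2 idx=2 pred=T actual=T -> ctr[2]=3
Ev 5: PC=1 idx=1 pred=T actual=T -> ctr[1]=3
Ev 6: PC=2 idx=2 pred=T actual=T -> ctr[2]=3
Ev 7: PC=1 idx=1 pred=T actual=T -> ctr[1]=3
Ev 8: PC=1 idx=1 pred=T actual=N -> ctr[1]=2
Ev 9: PC=1 idx=1 pred=T actual=T -> ctr[1]=3
Ev 10: PC=2 idx=2 pred=T actual=T -> ctr[2]=3
Ev 11: PC=1 idx=1 pred=T actual=N -> ctr[1]=2
Ev 12: PC=1 idx=1 pred=T actual=N -> ctr[1]=1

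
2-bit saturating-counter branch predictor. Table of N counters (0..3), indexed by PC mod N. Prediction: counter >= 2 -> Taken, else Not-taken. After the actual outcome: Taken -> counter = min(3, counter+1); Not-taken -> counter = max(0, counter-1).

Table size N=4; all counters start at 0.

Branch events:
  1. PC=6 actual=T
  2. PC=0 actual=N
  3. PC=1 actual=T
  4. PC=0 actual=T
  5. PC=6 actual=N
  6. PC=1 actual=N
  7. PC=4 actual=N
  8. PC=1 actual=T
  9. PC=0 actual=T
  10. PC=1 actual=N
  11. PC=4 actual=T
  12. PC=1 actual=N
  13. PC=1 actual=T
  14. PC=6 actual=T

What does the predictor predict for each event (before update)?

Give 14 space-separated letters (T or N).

Ev 1: PC=6 idx=2 pred=N actual=T -> ctr[2]=1
Ev 2: PC=0 idx=0 pred=N actual=N -> ctr[0]=0
Ev 3: PC=1 idx=1 pred=N actual=T -> ctr[1]=1
Ev 4: PC=0 idx=0 pred=N actual=T -> ctr[0]=1
Ev 5: PC=6 idx=2 pred=N actual=N -> ctr[2]=0
Ev 6: PC=1 idx=1 pred=N actual=N -> ctr[1]=0
Ev 7: PC=4 idx=0 pred=N actual=N -> ctr[0]=0
Ev 8: PC=1 idx=1 pred=N actual=T -> ctr[1]=1
Ev 9: PC=0 idx=0 pred=N actual=T -> ctr[0]=1
Ev 10: PC=1 idx=1 pred=N actual=N -> ctr[1]=0
Ev 11: PC=4 idx=0 pred=N actual=T -> ctr[0]=2
Ev 12: PC=1 idx=1 pred=N actual=N -> ctr[1]=0
Ev 13: PC=1 idx=1 pred=N actual=T -> ctr[1]=1
Ev 14: PC=6 idx=2 pred=N actual=T -> ctr[2]=1

Answer: N N N N N N N N N N N N N N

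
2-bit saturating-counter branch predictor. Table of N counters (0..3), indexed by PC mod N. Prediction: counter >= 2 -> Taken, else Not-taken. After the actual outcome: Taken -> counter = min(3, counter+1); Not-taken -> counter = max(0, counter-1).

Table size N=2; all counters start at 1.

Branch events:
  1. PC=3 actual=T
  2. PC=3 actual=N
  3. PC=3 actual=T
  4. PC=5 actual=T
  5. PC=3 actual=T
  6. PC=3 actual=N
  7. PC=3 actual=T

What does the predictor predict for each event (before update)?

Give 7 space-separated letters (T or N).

Answer: N T N T T T T

Derivation:
Ev 1: PC=3 idx=1 pred=N actual=T -> ctr[1]=2
Ev 2: PC=3 idx=1 pred=T actual=N -> ctr[1]=1
Ev 3: PC=3 idx=1 pred=N actual=T -> ctr[1]=2
Ev 4: PC=5 idx=1 pred=T actual=T -> ctr[1]=3
Ev 5: PC=3 idx=1 pred=T actual=T -> ctr[1]=3
Ev 6: PC=3 idx=1 pred=T actual=N -> ctr[1]=2
Ev 7: PC=3 idx=1 pred=T actual=T -> ctr[1]=3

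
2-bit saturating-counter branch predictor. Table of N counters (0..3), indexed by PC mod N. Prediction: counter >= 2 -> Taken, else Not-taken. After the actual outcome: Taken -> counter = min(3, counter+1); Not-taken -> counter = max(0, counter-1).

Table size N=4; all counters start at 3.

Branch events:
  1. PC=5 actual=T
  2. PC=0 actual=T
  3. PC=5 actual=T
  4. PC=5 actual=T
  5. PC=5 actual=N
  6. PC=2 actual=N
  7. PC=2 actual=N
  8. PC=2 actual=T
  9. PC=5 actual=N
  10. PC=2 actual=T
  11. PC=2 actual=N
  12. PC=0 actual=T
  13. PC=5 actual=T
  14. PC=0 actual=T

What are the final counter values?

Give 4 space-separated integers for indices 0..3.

Answer: 3 2 2 3

Derivation:
Ev 1: PC=5 idx=1 pred=T actual=T -> ctr[1]=3
Ev 2: PC=0 idx=0 pred=T actual=T -> ctr[0]=3
Ev 3: PC=5 idx=1 pred=T actual=T -> ctr[1]=3
Ev 4: PC=5 idx=1 pred=T actual=T -> ctr[1]=3
Ev 5: PC=5 idx=1 pred=T actual=N -> ctr[1]=2
Ev 6: PC=2 idx=2 pred=T actual=N -> ctr[2]=2
Ev 7: PC=2 idx=2 pred=T actual=N -> ctr[2]=1
Ev 8: PC=2 idx=2 pred=N actual=T -> ctr[2]=2
Ev 9: PC=5 idx=1 pred=T actual=N -> ctr[1]=1
Ev 10: PC=2 idx=2 pred=T actual=T -> ctr[2]=3
Ev 11: PC=2 idx=2 pred=T actual=N -> ctr[2]=2
Ev 12: PC=0 idx=0 pred=T actual=T -> ctr[0]=3
Ev 13: PC=5 idx=1 pred=N actual=T -> ctr[1]=2
Ev 14: PC=0 idx=0 pred=T actual=T -> ctr[0]=3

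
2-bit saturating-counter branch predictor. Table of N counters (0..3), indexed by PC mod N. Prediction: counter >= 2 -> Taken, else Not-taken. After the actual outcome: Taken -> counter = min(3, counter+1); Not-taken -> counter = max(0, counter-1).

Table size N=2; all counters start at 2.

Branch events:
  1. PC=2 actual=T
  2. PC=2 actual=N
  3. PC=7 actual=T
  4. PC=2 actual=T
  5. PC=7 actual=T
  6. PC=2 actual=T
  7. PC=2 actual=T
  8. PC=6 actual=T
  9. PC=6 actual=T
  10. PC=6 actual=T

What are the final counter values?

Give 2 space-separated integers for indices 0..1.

Ev 1: PC=2 idx=0 pred=T actual=T -> ctr[0]=3
Ev 2: PC=2 idx=0 pred=T actual=N -> ctr[0]=2
Ev 3: PC=7 idx=1 pred=T actual=T -> ctr[1]=3
Ev 4: PC=2 idx=0 pred=T actual=T -> ctr[0]=3
Ev 5: PC=7 idx=1 pred=T actual=T -> ctr[1]=3
Ev 6: PC=2 idx=0 pred=T actual=T -> ctr[0]=3
Ev 7: PC=2 idx=0 pred=T actual=T -> ctr[0]=3
Ev 8: PC=6 idx=0 pred=T actual=T -> ctr[0]=3
Ev 9: PC=6 idx=0 pred=T actual=T -> ctr[0]=3
Ev 10: PC=6 idx=0 pred=T actual=T -> ctr[0]=3

Answer: 3 3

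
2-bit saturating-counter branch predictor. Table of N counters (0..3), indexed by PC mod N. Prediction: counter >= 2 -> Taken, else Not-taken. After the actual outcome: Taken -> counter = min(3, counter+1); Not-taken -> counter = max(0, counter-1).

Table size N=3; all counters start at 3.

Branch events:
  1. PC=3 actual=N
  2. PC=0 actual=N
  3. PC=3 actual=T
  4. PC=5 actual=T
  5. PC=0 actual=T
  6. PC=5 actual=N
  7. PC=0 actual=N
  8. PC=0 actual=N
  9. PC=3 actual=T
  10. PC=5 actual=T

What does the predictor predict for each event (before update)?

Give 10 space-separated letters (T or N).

Ev 1: PC=3 idx=0 pred=T actual=N -> ctr[0]=2
Ev 2: PC=0 idx=0 pred=T actual=N -> ctr[0]=1
Ev 3: PC=3 idx=0 pred=N actual=T -> ctr[0]=2
Ev 4: PC=5 idx=2 pred=T actual=T -> ctr[2]=3
Ev 5: PC=0 idx=0 pred=T actual=T -> ctr[0]=3
Ev 6: PC=5 idx=2 pred=T actual=N -> ctr[2]=2
Ev 7: PC=0 idx=0 pred=T actual=N -> ctr[0]=2
Ev 8: PC=0 idx=0 pred=T actual=N -> ctr[0]=1
Ev 9: PC=3 idx=0 pred=N actual=T -> ctr[0]=2
Ev 10: PC=5 idx=2 pred=T actual=T -> ctr[2]=3

Answer: T T N T T T T T N T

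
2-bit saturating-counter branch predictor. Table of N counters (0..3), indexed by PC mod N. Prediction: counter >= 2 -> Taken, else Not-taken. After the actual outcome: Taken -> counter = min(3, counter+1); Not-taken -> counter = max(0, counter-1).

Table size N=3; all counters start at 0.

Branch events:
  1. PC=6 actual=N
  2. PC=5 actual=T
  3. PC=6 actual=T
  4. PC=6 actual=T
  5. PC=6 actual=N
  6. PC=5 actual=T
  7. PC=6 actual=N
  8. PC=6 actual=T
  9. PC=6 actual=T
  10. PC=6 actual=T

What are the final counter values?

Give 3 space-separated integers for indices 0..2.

Ev 1: PC=6 idx=0 pred=N actual=N -> ctr[0]=0
Ev 2: PC=5 idx=2 pred=N actual=T -> ctr[2]=1
Ev 3: PC=6 idx=0 pred=N actual=T -> ctr[0]=1
Ev 4: PC=6 idx=0 pred=N actual=T -> ctr[0]=2
Ev 5: PC=6 idx=0 pred=T actual=N -> ctr[0]=1
Ev 6: PC=5 idx=2 pred=N actual=T -> ctr[2]=2
Ev 7: PC=6 idx=0 pred=N actual=N -> ctr[0]=0
Ev 8: PC=6 idx=0 pred=N actual=T -> ctr[0]=1
Ev 9: PC=6 idx=0 pred=N actual=T -> ctr[0]=2
Ev 10: PC=6 idx=0 pred=T actual=T -> ctr[0]=3

Answer: 3 0 2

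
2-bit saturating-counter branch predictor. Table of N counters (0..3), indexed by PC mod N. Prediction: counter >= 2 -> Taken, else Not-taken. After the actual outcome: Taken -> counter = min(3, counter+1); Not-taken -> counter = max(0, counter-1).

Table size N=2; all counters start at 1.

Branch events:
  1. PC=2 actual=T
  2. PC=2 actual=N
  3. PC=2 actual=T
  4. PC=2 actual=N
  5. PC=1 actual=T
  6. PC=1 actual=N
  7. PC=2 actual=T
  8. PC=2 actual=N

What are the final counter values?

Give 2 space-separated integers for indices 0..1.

Answer: 1 1

Derivation:
Ev 1: PC=2 idx=0 pred=N actual=T -> ctr[0]=2
Ev 2: PC=2 idx=0 pred=T actual=N -> ctr[0]=1
Ev 3: PC=2 idx=0 pred=N actual=T -> ctr[0]=2
Ev 4: PC=2 idx=0 pred=T actual=N -> ctr[0]=1
Ev 5: PC=1 idx=1 pred=N actual=T -> ctr[1]=2
Ev 6: PC=1 idx=1 pred=T actual=N -> ctr[1]=1
Ev 7: PC=2 idx=0 pred=N actual=T -> ctr[0]=2
Ev 8: PC=2 idx=0 pred=T actual=N -> ctr[0]=1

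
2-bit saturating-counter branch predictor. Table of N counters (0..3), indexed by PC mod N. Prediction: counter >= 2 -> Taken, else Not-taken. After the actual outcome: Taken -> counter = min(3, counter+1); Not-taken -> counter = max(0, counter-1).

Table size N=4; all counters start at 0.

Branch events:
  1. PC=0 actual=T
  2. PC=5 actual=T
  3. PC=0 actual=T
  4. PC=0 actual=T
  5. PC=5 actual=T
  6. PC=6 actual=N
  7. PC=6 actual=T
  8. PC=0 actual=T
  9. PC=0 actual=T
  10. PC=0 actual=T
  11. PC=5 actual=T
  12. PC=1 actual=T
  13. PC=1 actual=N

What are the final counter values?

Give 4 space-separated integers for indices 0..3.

Ev 1: PC=0 idx=0 pred=N actual=T -> ctr[0]=1
Ev 2: PC=5 idx=1 pred=N actual=T -> ctr[1]=1
Ev 3: PC=0 idx=0 pred=N actual=T -> ctr[0]=2
Ev 4: PC=0 idx=0 pred=T actual=T -> ctr[0]=3
Ev 5: PC=5 idx=1 pred=N actual=T -> ctr[1]=2
Ev 6: PC=6 idx=2 pred=N actual=N -> ctr[2]=0
Ev 7: PC=6 idx=2 pred=N actual=T -> ctr[2]=1
Ev 8: PC=0 idx=0 pred=T actual=T -> ctr[0]=3
Ev 9: PC=0 idx=0 pred=T actual=T -> ctr[0]=3
Ev 10: PC=0 idx=0 pred=T actual=T -> ctr[0]=3
Ev 11: PC=5 idx=1 pred=T actual=T -> ctr[1]=3
Ev 12: PC=1 idx=1 pred=T actual=T -> ctr[1]=3
Ev 13: PC=1 idx=1 pred=T actual=N -> ctr[1]=2

Answer: 3 2 1 0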